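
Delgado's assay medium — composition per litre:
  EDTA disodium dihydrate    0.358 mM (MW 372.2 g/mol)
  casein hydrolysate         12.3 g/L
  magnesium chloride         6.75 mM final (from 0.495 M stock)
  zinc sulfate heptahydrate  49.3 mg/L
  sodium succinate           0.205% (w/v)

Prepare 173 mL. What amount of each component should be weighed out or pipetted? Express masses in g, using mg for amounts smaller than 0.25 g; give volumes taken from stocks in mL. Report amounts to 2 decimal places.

Working volume: 173 mL = 0.173 L.
EDTA disodium dihydrate: 0.358 mmol/L × 372.2 mg/mmol × 0.173 L = 23.05 mg
casein hydrolysate: 12.3 g/L × 0.173 L = 2.13 g
magnesium chloride: V = C2·V2/C1 = 6.75 mM × 173 mL ÷ 495 mM = 2.36 mL
zinc sulfate heptahydrate: 49.3 mg/L × 0.173 L = 8.53 mg
sodium succinate: 0.205 g per 100 mL × 173 mL ÷ 100 = 0.35 g

EDTA disodium dihydrate 23.05 mg; casein hydrolysate 2.13 g; magnesium chloride 2.36 mL; zinc sulfate heptahydrate 8.53 mg; sodium succinate 0.35 g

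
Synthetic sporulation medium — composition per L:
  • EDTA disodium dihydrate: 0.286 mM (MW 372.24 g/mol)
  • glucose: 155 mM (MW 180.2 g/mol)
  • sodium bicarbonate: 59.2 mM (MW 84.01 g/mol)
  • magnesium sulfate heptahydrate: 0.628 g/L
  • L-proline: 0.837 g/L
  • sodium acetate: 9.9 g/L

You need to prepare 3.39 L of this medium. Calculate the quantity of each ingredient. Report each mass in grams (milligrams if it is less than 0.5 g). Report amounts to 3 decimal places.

EDTA disodium dihydrate 360.902 mg; glucose 94.686 g; sodium bicarbonate 16.860 g; magnesium sulfate heptahydrate 2.129 g; L-proline 2.837 g; sodium acetate 33.561 g

Working volume: 3.39 L.
EDTA disodium dihydrate: 0.286 mmol/L × 372.24 mg/mmol × 3.39 L = 360.902 mg
glucose: 155 mmol/L × 180.2 g/mol × 3.39 L ÷ 1000 = 94.686 g
sodium bicarbonate: 59.2 mmol/L × 84.01 g/mol × 3.39 L ÷ 1000 = 16.860 g
magnesium sulfate heptahydrate: 0.628 g/L × 3.39 L = 2.129 g
L-proline: 0.837 g/L × 3.39 L = 2.837 g
sodium acetate: 9.9 g/L × 3.39 L = 33.561 g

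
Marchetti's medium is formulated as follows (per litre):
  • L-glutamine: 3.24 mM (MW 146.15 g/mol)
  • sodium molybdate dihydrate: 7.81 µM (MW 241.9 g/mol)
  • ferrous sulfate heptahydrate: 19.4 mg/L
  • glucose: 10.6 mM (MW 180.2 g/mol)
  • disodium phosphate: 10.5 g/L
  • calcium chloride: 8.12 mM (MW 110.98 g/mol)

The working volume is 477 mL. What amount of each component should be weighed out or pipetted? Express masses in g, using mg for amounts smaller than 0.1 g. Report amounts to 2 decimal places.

Scale factor relative to 1 L: 0.477.
L-glutamine: 3.24 mmol/L × 146.15 g/mol × 0.477 L ÷ 1000 = 0.23 g
sodium molybdate dihydrate: 7.81 µmol/L × 241.9 g/mol × 0.477 L ÷ 1000 = 0.90 mg
ferrous sulfate heptahydrate: 19.4 mg/L × 0.477 L = 9.25 mg
glucose: 10.6 mmol/L × 180.2 g/mol × 0.477 L ÷ 1000 = 0.91 g
disodium phosphate: 10.5 g/L × 0.477 L = 5.01 g
calcium chloride: 8.12 mmol/L × 110.98 g/mol × 0.477 L ÷ 1000 = 0.43 g

L-glutamine 0.23 g; sodium molybdate dihydrate 0.90 mg; ferrous sulfate heptahydrate 9.25 mg; glucose 0.91 g; disodium phosphate 5.01 g; calcium chloride 0.43 g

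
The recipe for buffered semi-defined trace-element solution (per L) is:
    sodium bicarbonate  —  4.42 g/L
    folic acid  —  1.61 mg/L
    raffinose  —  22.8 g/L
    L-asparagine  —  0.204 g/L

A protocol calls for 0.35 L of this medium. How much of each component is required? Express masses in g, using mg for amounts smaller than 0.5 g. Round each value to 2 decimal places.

sodium bicarbonate 1.55 g; folic acid 0.56 mg; raffinose 7.98 g; L-asparagine 71.40 mg

Working volume: 0.35 L.
sodium bicarbonate: 4.42 g/L × 0.35 L = 1.55 g
folic acid: 1.61 mg/L × 0.35 L = 0.56 mg
raffinose: 22.8 g/L × 0.35 L = 7.98 g
L-asparagine: 0.204 g/L × 0.35 L = 0.0714 g = 71.40 mg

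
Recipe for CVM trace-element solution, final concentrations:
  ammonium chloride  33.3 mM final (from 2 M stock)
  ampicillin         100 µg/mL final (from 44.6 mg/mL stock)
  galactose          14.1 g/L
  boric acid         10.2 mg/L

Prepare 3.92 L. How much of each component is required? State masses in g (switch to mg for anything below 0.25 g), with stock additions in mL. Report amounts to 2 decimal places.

Scale factor relative to 1 L: 3.92.
ammonium chloride: dilute stock: 33.3 mM × 3920 mL ÷ 2000 mM = 65.27 mL
ampicillin: V = C2·V2/C1 = 100 µg/mL × 3920 mL ÷ 44600 µg/mL = 8.79 mL
galactose: 14.1 g/L × 3.92 L = 55.27 g
boric acid: 10.2 mg/L × 3.92 L = 39.98 mg

ammonium chloride 65.27 mL; ampicillin 8.79 mL; galactose 55.27 g; boric acid 39.98 mg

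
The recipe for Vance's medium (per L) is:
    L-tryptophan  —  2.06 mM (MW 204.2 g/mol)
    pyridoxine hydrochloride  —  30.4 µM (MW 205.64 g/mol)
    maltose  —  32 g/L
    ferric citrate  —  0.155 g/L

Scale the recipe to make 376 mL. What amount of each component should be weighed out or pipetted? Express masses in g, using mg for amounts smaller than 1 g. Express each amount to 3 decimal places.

Scale factor relative to 1 L: 0.376.
L-tryptophan: 2.06 mmol/L × 204.2 mg/mmol × 0.376 L = 158.165 mg
pyridoxine hydrochloride: 30.4 µmol/L × 205.64 g/mol × 0.376 L ÷ 1000 = 2.351 mg
maltose: 32 g/L × 0.376 L = 12.032 g
ferric citrate: 0.155 g/L × 0.376 L = 0.05828 g = 58.280 mg

L-tryptophan 158.165 mg; pyridoxine hydrochloride 2.351 mg; maltose 12.032 g; ferric citrate 58.280 mg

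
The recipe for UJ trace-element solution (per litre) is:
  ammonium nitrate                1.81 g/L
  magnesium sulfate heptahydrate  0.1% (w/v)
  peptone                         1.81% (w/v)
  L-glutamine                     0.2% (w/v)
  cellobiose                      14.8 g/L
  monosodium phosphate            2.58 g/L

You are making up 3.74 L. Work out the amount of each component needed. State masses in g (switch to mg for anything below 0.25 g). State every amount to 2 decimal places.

ammonium nitrate 6.77 g; magnesium sulfate heptahydrate 3.74 g; peptone 67.69 g; L-glutamine 7.48 g; cellobiose 55.35 g; monosodium phosphate 9.65 g

Working volume: 3.74 L.
ammonium nitrate: 1.81 g/L × 3.74 L = 6.77 g
magnesium sulfate heptahydrate: 0.1% w/v = 1 g/L → 1 × 3.74 L = 3.74 g
peptone: 1.81 g per 100 mL × 3740 mL ÷ 100 = 67.69 g
L-glutamine: 0.2 g per 100 mL × 3740 mL ÷ 100 = 7.48 g
cellobiose: 14.8 g/L × 3.74 L = 55.35 g
monosodium phosphate: 2.58 g/L × 3.74 L = 9.65 g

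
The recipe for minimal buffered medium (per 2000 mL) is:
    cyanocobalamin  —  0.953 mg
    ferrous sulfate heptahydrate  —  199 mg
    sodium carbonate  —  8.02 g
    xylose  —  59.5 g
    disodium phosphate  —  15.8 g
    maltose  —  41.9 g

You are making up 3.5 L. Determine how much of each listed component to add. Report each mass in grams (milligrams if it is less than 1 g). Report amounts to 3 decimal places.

Ratio of target to recipe volume: 3500 / 2000 = 1.75.
cyanocobalamin: 0.953 mg × (3500 mL / 2000 mL) = 1.668 mg
ferrous sulfate heptahydrate: 199 mg × (3500 mL / 2000 mL) = 348.250 mg
sodium carbonate: 8.02 g × (3500 mL / 2000 mL) = 14.035 g
xylose: 59.5 g × (3500 mL / 2000 mL) = 104.125 g
disodium phosphate: 15.8 g × (3500 mL / 2000 mL) = 27.650 g
maltose: 41.9 g × (3500 mL / 2000 mL) = 73.325 g

cyanocobalamin 1.668 mg; ferrous sulfate heptahydrate 348.250 mg; sodium carbonate 14.035 g; xylose 104.125 g; disodium phosphate 27.650 g; maltose 73.325 g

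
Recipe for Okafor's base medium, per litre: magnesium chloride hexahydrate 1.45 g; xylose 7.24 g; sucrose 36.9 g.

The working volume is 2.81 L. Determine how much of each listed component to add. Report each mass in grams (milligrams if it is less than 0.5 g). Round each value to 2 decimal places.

magnesium chloride hexahydrate 4.07 g; xylose 20.34 g; sucrose 103.69 g

Ratio of target to recipe volume: 2810 / 1000 = 2.81.
magnesium chloride hexahydrate: 1.45 g × (2810 mL / 1000 mL) = 4.07 g
xylose: 7.24 g × (2810 mL / 1000 mL) = 20.34 g
sucrose: 36.9 g × (2810 mL / 1000 mL) = 103.69 g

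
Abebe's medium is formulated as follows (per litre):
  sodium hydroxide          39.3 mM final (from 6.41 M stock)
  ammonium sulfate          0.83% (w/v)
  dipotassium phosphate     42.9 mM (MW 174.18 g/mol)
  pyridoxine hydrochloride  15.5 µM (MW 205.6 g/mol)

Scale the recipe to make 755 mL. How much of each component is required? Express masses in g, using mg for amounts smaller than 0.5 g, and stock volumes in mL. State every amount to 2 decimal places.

sodium hydroxide 4.63 mL; ammonium sulfate 6.27 g; dipotassium phosphate 5.64 g; pyridoxine hydrochloride 2.41 mg

Scale factor relative to 1 L: 0.755.
sodium hydroxide: V = C2·V2/C1 = 39.3 mM × 755 mL ÷ 6410 mM = 4.63 mL
ammonium sulfate: 0.83% w/v = 8.3 g/L → 8.3 × 0.755 L = 6.27 g
dipotassium phosphate: 42.9 mmol/L × 174.18 g/mol × 0.755 L ÷ 1000 = 5.64 g
pyridoxine hydrochloride: 15.5 µmol/L × 205.6 g/mol × 0.755 L ÷ 1000 = 2.41 mg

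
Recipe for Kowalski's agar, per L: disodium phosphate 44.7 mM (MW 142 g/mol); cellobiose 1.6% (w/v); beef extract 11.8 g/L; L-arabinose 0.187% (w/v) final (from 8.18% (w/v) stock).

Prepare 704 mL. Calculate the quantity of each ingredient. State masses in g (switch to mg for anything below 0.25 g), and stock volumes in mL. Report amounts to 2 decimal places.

disodium phosphate 4.47 g; cellobiose 11.26 g; beef extract 8.31 g; L-arabinose 16.09 mL

Scale factor relative to 1 L: 0.704.
disodium phosphate: 44.7 mmol/L × 142 g/mol × 0.704 L ÷ 1000 = 4.47 g
cellobiose: 1.6% w/v = 16 g/L → 16 × 0.704 L = 11.26 g
beef extract: 11.8 g/L × 0.704 L = 8.31 g
L-arabinose: C1V1 = C2V2 → 0.187% ÷ 8.18% × 704 mL = 16.09 mL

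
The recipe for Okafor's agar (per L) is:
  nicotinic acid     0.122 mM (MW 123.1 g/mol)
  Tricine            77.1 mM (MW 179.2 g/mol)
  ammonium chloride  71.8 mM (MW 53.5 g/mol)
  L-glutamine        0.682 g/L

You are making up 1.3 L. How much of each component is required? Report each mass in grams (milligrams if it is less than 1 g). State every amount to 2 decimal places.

nicotinic acid 19.52 mg; Tricine 17.96 g; ammonium chloride 4.99 g; L-glutamine 886.60 mg

Working volume: 1.3 L.
nicotinic acid: 0.122 mmol/L × 123.1 mg/mmol × 1.3 L = 19.52 mg
Tricine: 77.1 mmol/L × 179.2 g/mol × 1.3 L ÷ 1000 = 17.96 g
ammonium chloride: 71.8 mmol/L × 53.5 g/mol × 1.3 L ÷ 1000 = 4.99 g
L-glutamine: 0.682 g/L × 1.3 L = 0.8866 g = 886.60 mg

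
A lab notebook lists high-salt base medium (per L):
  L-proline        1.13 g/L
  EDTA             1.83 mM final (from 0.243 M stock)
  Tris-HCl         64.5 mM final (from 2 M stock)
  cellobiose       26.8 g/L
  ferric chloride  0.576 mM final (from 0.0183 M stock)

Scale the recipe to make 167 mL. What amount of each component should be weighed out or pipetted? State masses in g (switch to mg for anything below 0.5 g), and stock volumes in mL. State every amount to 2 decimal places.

L-proline 188.71 mg; EDTA 1.26 mL; Tris-HCl 5.39 mL; cellobiose 4.48 g; ferric chloride 5.26 mL

Working volume: 167 mL = 0.167 L.
L-proline: 1.13 g/L × 0.167 L = 0.18871 g = 188.71 mg
EDTA: V = C2·V2/C1 = 1.83 mM × 167 mL ÷ 243 mM = 1.26 mL
Tris-HCl: C1V1 = C2V2 → 64.5 mM × 167 mL ÷ 2000 mM = 5.39 mL
cellobiose: 26.8 g/L × 0.167 L = 4.48 g
ferric chloride: dilute stock: 0.576 mM × 167 mL ÷ 18.3 mM = 5.26 mL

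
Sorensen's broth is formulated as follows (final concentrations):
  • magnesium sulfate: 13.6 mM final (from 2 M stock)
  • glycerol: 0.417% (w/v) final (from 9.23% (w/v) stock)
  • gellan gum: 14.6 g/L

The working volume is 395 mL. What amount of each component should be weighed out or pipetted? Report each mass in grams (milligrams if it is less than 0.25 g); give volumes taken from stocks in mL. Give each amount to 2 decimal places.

Scale factor relative to 1 L: 0.395.
magnesium sulfate: V = C2·V2/C1 = 13.6 mM × 395 mL ÷ 2000 mM = 2.69 mL
glycerol: V = C2·V2/C1 = 0.417% ÷ 9.23% × 395 mL = 17.85 mL
gellan gum: 14.6 g/L × 0.395 L = 5.77 g

magnesium sulfate 2.69 mL; glycerol 17.85 mL; gellan gum 5.77 g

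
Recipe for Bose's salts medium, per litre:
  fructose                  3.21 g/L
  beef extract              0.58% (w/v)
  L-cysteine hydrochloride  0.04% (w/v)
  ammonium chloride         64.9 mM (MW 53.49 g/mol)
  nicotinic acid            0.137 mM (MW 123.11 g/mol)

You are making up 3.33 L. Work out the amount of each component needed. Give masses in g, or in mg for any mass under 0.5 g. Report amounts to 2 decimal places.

fructose 10.69 g; beef extract 19.31 g; L-cysteine hydrochloride 1.33 g; ammonium chloride 11.56 g; nicotinic acid 56.16 mg

Working volume: 3.33 L.
fructose: 3.21 g/L × 3.33 L = 10.69 g
beef extract: 0.58% w/v = 5.8 g/L → 5.8 × 3.33 L = 19.31 g
L-cysteine hydrochloride: 0.04% w/v = 0.4 g/L → 0.4 × 3.33 L = 1.33 g
ammonium chloride: 64.9 mmol/L × 53.49 g/mol × 3.33 L ÷ 1000 = 11.56 g
nicotinic acid: 0.137 mmol/L × 123.11 mg/mmol × 3.33 L = 56.16 mg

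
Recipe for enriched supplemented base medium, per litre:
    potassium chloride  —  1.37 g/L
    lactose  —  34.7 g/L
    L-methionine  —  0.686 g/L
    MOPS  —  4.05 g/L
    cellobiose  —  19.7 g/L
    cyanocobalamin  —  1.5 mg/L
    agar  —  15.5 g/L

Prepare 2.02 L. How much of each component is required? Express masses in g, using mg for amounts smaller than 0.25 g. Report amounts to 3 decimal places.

Scale factor relative to 1 L: 2.02.
potassium chloride: 1.37 g/L × 2.02 L = 2.767 g
lactose: 34.7 g/L × 2.02 L = 70.094 g
L-methionine: 0.686 g/L × 2.02 L = 1.386 g
MOPS: 4.05 g/L × 2.02 L = 8.181 g
cellobiose: 19.7 g/L × 2.02 L = 39.794 g
cyanocobalamin: 1.5 mg/L × 2.02 L = 3.030 mg
agar: 15.5 g/L × 2.02 L = 31.310 g

potassium chloride 2.767 g; lactose 70.094 g; L-methionine 1.386 g; MOPS 8.181 g; cellobiose 39.794 g; cyanocobalamin 3.030 mg; agar 31.310 g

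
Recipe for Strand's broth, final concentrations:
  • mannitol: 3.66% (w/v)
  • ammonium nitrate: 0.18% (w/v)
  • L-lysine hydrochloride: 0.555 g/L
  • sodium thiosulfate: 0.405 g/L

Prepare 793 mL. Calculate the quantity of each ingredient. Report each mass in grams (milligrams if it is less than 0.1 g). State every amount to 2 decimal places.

mannitol 29.02 g; ammonium nitrate 1.43 g; L-lysine hydrochloride 0.44 g; sodium thiosulfate 0.32 g

Scale factor relative to 1 L: 0.793.
mannitol: 3.66% w/v = 36.6 g/L → 36.6 × 0.793 L = 29.02 g
ammonium nitrate: 0.18 g per 100 mL × 793 mL ÷ 100 = 1.43 g
L-lysine hydrochloride: 0.555 g/L × 0.793 L = 0.44 g
sodium thiosulfate: 0.405 g/L × 0.793 L = 0.32 g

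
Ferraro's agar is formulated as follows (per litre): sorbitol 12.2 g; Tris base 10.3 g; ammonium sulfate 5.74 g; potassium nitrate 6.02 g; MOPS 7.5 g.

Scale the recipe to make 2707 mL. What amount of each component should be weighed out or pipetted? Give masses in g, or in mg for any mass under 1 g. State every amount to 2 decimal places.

sorbitol 33.03 g; Tris base 27.88 g; ammonium sulfate 15.54 g; potassium nitrate 16.30 g; MOPS 20.30 g

Scale factor = 2707 mL / 1000 mL = 2.707.
sorbitol: 12.2 g × (2707 mL / 1000 mL) = 33.03 g
Tris base: 10.3 g × (2707 mL / 1000 mL) = 27.88 g
ammonium sulfate: 5.74 g × (2707 mL / 1000 mL) = 15.54 g
potassium nitrate: 6.02 g × (2707 mL / 1000 mL) = 16.30 g
MOPS: 7.5 g × (2707 mL / 1000 mL) = 20.30 g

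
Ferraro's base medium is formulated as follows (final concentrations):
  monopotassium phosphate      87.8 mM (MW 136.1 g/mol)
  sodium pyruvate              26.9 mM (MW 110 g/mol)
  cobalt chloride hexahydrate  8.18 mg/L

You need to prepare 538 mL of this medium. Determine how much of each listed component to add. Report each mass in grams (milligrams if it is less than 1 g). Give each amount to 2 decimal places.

monopotassium phosphate 6.43 g; sodium pyruvate 1.59 g; cobalt chloride hexahydrate 4.40 mg

Target volume = 538 mL = 0.538 L.
monopotassium phosphate: 87.8 mmol/L × 136.1 g/mol × 0.538 L ÷ 1000 = 6.43 g
sodium pyruvate: 26.9 mmol/L × 110 g/mol × 0.538 L ÷ 1000 = 1.59 g
cobalt chloride hexahydrate: 8.18 mg/L × 0.538 L = 4.40 mg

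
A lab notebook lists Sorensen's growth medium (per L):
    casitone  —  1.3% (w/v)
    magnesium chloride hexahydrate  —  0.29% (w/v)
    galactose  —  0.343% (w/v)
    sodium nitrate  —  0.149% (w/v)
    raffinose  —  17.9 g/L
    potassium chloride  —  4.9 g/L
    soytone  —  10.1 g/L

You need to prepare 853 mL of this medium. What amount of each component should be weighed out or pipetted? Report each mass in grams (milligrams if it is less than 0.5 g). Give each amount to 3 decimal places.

Scale factor relative to 1 L: 0.853.
casitone: 1.3% w/v = 13 g/L → 13 × 0.853 L = 11.089 g
magnesium chloride hexahydrate: 0.29% w/v = 2.9 g/L → 2.9 × 0.853 L = 2.474 g
galactose: 0.343% w/v = 3.43 g/L → 3.43 × 0.853 L = 2.926 g
sodium nitrate: 0.149% w/v = 1.49 g/L → 1.49 × 0.853 L = 1.271 g
raffinose: 17.9 g/L × 0.853 L = 15.269 g
potassium chloride: 4.9 g/L × 0.853 L = 4.180 g
soytone: 10.1 g/L × 0.853 L = 8.615 g

casitone 11.089 g; magnesium chloride hexahydrate 2.474 g; galactose 2.926 g; sodium nitrate 1.271 g; raffinose 15.269 g; potassium chloride 4.180 g; soytone 8.615 g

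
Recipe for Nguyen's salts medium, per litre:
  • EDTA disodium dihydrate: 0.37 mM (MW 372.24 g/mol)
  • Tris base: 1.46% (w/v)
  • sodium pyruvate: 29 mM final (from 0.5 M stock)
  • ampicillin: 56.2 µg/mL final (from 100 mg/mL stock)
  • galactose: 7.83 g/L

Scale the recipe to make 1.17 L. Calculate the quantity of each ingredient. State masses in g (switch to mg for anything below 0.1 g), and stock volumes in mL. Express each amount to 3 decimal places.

Working volume: 1.17 L.
EDTA disodium dihydrate: 0.37 mmol/L × 372.24 g/mol × 1.17 L ÷ 1000 = 0.161 g
Tris base: 1.46 g per 100 mL × 1170 mL ÷ 100 = 17.082 g
sodium pyruvate: V = C2·V2/C1 = 29 mM × 1170 mL ÷ 500 mM = 67.860 mL
ampicillin: dilute stock: 56.2 µg/mL × 1170 mL ÷ 100000 µg/mL = 0.658 mL
galactose: 7.83 g/L × 1.17 L = 9.161 g

EDTA disodium dihydrate 0.161 g; Tris base 17.082 g; sodium pyruvate 67.860 mL; ampicillin 0.658 mL; galactose 9.161 g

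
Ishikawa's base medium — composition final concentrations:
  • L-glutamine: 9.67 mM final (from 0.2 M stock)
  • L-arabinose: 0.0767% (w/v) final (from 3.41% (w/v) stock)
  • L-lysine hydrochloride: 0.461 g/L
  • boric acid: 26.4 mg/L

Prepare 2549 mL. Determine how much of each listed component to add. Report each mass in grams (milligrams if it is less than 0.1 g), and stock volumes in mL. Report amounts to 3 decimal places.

L-glutamine 123.244 mL; L-arabinose 57.334 mL; L-lysine hydrochloride 1.175 g; boric acid 67.294 mg

Working volume: 2549 mL = 2.549 L.
L-glutamine: dilute stock: 9.67 mM × 2549 mL ÷ 200 mM = 123.244 mL
L-arabinose: V = C2·V2/C1 = 0.0767% ÷ 3.41% × 2549 mL = 57.334 mL
L-lysine hydrochloride: 0.461 g/L × 2.549 L = 1.175 g
boric acid: 26.4 mg/L × 2.549 L = 67.294 mg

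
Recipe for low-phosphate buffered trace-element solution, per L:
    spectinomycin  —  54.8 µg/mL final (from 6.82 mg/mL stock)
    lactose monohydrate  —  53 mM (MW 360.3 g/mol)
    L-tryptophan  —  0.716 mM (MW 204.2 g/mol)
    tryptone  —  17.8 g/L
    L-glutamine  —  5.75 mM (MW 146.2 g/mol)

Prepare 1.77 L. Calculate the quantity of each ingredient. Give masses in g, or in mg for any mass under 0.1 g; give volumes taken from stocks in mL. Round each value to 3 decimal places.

Scale factor relative to 1 L: 1.77.
spectinomycin: C1V1 = C2V2 → 54.8 µg/mL × 1770 mL ÷ 6820 µg/mL = 14.222 mL
lactose monohydrate: 53 mmol/L × 360.3 g/mol × 1.77 L ÷ 1000 = 33.800 g
L-tryptophan: 0.716 mmol/L × 204.2 g/mol × 1.77 L ÷ 1000 = 0.259 g
tryptone: 17.8 g/L × 1.77 L = 31.506 g
L-glutamine: 5.75 mmol/L × 146.2 g/mol × 1.77 L ÷ 1000 = 1.488 g

spectinomycin 14.222 mL; lactose monohydrate 33.800 g; L-tryptophan 0.259 g; tryptone 31.506 g; L-glutamine 1.488 g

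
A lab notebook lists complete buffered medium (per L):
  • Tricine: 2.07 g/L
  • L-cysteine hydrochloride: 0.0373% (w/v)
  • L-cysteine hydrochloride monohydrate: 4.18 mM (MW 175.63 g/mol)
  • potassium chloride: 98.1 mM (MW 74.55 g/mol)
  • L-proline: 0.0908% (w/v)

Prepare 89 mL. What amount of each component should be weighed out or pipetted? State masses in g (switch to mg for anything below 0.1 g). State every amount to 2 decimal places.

Target volume = 89 mL = 0.089 L.
Tricine: 2.07 g/L × 0.089 L = 0.18 g
L-cysteine hydrochloride: 0.0373 g per 100 mL × 89 mL ÷ 100 = 0.033197 g = 33.20 mg
L-cysteine hydrochloride monohydrate: 4.18 mmol/L × 175.63 mg/mmol × 0.089 L = 65.34 mg
potassium chloride: 98.1 mmol/L × 74.55 g/mol × 0.089 L ÷ 1000 = 0.65 g
L-proline: 0.0908% w/v = 0.908 g/L → 0.908 × 0.089 L = 0.080812 g = 80.81 mg

Tricine 0.18 g; L-cysteine hydrochloride 33.20 mg; L-cysteine hydrochloride monohydrate 65.34 mg; potassium chloride 0.65 g; L-proline 80.81 mg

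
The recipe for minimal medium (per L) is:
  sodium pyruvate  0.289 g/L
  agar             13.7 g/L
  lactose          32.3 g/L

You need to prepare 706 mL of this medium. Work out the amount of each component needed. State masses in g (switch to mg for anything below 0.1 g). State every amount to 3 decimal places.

Scale factor relative to 1 L: 0.706.
sodium pyruvate: 0.289 g/L × 0.706 L = 0.204 g
agar: 13.7 g/L × 0.706 L = 9.672 g
lactose: 32.3 g/L × 0.706 L = 22.804 g

sodium pyruvate 0.204 g; agar 9.672 g; lactose 22.804 g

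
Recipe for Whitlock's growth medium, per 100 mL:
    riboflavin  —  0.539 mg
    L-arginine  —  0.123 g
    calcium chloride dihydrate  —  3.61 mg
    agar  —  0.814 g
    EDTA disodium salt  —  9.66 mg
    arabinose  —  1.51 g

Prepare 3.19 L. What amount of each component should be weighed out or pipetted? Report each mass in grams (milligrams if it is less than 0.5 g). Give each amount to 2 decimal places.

Scale factor = 3190 mL / 100 mL = 31.9.
riboflavin: 0.539 mg × (3190 mL / 100 mL) = 17.19 mg
L-arginine: 0.123 g × (3190 mL / 100 mL) = 3.92 g
calcium chloride dihydrate: 3.61 mg × (3190 mL / 100 mL) = 115.16 mg
agar: 0.814 g × (3190 mL / 100 mL) = 25.97 g
EDTA disodium salt: 9.66 mg × (3190 mL / 100 mL) = 308.15 mg
arabinose: 1.51 g × (3190 mL / 100 mL) = 48.17 g

riboflavin 17.19 mg; L-arginine 3.92 g; calcium chloride dihydrate 115.16 mg; agar 25.97 g; EDTA disodium salt 308.15 mg; arabinose 48.17 g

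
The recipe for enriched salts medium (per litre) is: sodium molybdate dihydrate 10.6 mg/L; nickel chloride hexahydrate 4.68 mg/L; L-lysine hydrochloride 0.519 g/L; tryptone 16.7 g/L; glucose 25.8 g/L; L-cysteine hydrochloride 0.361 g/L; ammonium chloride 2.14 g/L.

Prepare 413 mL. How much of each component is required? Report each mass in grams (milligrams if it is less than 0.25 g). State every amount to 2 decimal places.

Target volume = 413 mL = 0.413 L.
sodium molybdate dihydrate: 10.6 mg/L × 0.413 L = 4.38 mg
nickel chloride hexahydrate: 4.68 mg/L × 0.413 L = 1.93 mg
L-lysine hydrochloride: 0.519 g/L × 0.413 L = 0.214347 g = 214.35 mg
tryptone: 16.7 g/L × 0.413 L = 6.90 g
glucose: 25.8 g/L × 0.413 L = 10.66 g
L-cysteine hydrochloride: 0.361 g/L × 0.413 L = 0.149093 g = 149.09 mg
ammonium chloride: 2.14 g/L × 0.413 L = 0.88 g

sodium molybdate dihydrate 4.38 mg; nickel chloride hexahydrate 1.93 mg; L-lysine hydrochloride 214.35 mg; tryptone 6.90 g; glucose 10.66 g; L-cysteine hydrochloride 149.09 mg; ammonium chloride 0.88 g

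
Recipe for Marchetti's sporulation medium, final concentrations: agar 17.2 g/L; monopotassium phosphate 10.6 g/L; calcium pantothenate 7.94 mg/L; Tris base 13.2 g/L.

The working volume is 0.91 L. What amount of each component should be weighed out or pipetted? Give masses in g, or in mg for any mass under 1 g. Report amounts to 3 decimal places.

agar 15.652 g; monopotassium phosphate 9.646 g; calcium pantothenate 7.225 mg; Tris base 12.012 g

Working volume: 0.91 L.
agar: 17.2 g/L × 0.91 L = 15.652 g
monopotassium phosphate: 10.6 g/L × 0.91 L = 9.646 g
calcium pantothenate: 7.94 mg/L × 0.91 L = 7.225 mg
Tris base: 13.2 g/L × 0.91 L = 12.012 g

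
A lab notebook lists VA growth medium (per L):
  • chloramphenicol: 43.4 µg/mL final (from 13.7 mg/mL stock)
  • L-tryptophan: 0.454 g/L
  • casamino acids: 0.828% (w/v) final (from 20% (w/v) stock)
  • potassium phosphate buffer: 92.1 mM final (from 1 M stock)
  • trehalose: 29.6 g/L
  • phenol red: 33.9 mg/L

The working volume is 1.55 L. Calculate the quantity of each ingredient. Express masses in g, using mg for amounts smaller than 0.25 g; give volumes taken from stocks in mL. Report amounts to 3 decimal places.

Scale factor relative to 1 L: 1.55.
chloramphenicol: C1V1 = C2V2 → 43.4 µg/mL × 1550 mL ÷ 13700 µg/mL = 4.910 mL
L-tryptophan: 0.454 g/L × 1.55 L = 0.704 g
casamino acids: C1V1 = C2V2 → 0.828% ÷ 20% × 1550 mL = 64.170 mL
potassium phosphate buffer: V = C2·V2/C1 = 92.1 mM × 1550 mL ÷ 1000 mM = 142.755 mL
trehalose: 29.6 g/L × 1.55 L = 45.880 g
phenol red: 33.9 mg/L × 1.55 L = 52.545 mg

chloramphenicol 4.910 mL; L-tryptophan 0.704 g; casamino acids 64.170 mL; potassium phosphate buffer 142.755 mL; trehalose 45.880 g; phenol red 52.545 mg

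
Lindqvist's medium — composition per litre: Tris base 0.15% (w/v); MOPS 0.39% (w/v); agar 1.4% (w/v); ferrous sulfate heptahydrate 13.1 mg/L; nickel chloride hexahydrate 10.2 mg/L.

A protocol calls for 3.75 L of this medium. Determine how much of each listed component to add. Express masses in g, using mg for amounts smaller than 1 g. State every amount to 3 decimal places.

Tris base 5.625 g; MOPS 14.625 g; agar 52.500 g; ferrous sulfate heptahydrate 49.125 mg; nickel chloride hexahydrate 38.250 mg

Working volume: 3.75 L.
Tris base: 0.15 g per 100 mL × 3750 mL ÷ 100 = 5.625 g
MOPS: 0.39% w/v = 3.9 g/L → 3.9 × 3.75 L = 14.625 g
agar: 1.4% w/v = 14 g/L → 14 × 3.75 L = 52.500 g
ferrous sulfate heptahydrate: 13.1 mg/L × 3.75 L = 49.125 mg
nickel chloride hexahydrate: 10.2 mg/L × 3.75 L = 38.250 mg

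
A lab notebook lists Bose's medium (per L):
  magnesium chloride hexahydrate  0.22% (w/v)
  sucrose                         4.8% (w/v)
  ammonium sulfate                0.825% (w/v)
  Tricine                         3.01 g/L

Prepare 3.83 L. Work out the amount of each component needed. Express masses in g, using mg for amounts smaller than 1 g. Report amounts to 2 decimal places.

Working volume: 3.83 L.
magnesium chloride hexahydrate: 0.22% w/v = 2.2 g/L → 2.2 × 3.83 L = 8.43 g
sucrose: 4.8% w/v = 48 g/L → 48 × 3.83 L = 183.84 g
ammonium sulfate: 0.825 g per 100 mL × 3830 mL ÷ 100 = 31.60 g
Tricine: 3.01 g/L × 3.83 L = 11.53 g

magnesium chloride hexahydrate 8.43 g; sucrose 183.84 g; ammonium sulfate 31.60 g; Tricine 11.53 g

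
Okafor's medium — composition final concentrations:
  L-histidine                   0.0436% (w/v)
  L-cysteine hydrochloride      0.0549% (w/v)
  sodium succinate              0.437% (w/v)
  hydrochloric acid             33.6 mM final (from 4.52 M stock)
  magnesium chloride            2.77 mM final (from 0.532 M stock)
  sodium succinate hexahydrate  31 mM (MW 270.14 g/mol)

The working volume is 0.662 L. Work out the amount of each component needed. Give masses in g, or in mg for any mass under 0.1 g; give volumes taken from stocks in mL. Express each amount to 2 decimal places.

L-histidine 0.29 g; L-cysteine hydrochloride 0.36 g; sodium succinate 2.89 g; hydrochloric acid 4.92 mL; magnesium chloride 3.45 mL; sodium succinate hexahydrate 5.54 g

Working volume: 0.662 L.
L-histidine: 0.0436% w/v = 0.436 g/L → 0.436 × 0.662 L = 0.29 g
L-cysteine hydrochloride: 0.0549% w/v = 0.549 g/L → 0.549 × 0.662 L = 0.36 g
sodium succinate: 0.437 g per 100 mL × 662 mL ÷ 100 = 2.89 g
hydrochloric acid: C1V1 = C2V2 → 33.6 mM × 662 mL ÷ 4520 mM = 4.92 mL
magnesium chloride: C1V1 = C2V2 → 2.77 mM × 662 mL ÷ 532 mM = 3.45 mL
sodium succinate hexahydrate: 31 mmol/L × 270.14 g/mol × 0.662 L ÷ 1000 = 5.54 g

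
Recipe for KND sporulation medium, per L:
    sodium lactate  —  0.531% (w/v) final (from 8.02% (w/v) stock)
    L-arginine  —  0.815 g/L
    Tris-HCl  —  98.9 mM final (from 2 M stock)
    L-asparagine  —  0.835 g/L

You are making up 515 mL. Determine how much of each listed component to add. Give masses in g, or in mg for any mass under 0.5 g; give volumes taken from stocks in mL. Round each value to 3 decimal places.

sodium lactate 34.098 mL; L-arginine 419.725 mg; Tris-HCl 25.467 mL; L-asparagine 430.025 mg

Working volume: 515 mL = 0.515 L.
sodium lactate: V = C2·V2/C1 = 0.531% ÷ 8.02% × 515 mL = 34.098 mL
L-arginine: 0.815 g/L × 0.515 L = 0.419725 g = 419.725 mg
Tris-HCl: dilute stock: 98.9 mM × 515 mL ÷ 2000 mM = 25.467 mL
L-asparagine: 0.835 g/L × 0.515 L = 0.430025 g = 430.025 mg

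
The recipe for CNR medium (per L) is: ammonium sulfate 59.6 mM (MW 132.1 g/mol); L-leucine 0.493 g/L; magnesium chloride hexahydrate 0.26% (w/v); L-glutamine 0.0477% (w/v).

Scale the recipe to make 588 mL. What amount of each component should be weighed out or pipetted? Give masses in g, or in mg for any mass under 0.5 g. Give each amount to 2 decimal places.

ammonium sulfate 4.63 g; L-leucine 289.88 mg; magnesium chloride hexahydrate 1.53 g; L-glutamine 280.48 mg

Working volume: 588 mL = 0.588 L.
ammonium sulfate: 59.6 mmol/L × 132.1 g/mol × 0.588 L ÷ 1000 = 4.63 g
L-leucine: 0.493 g/L × 0.588 L = 0.289884 g = 289.88 mg
magnesium chloride hexahydrate: 0.26% w/v = 2.6 g/L → 2.6 × 0.588 L = 1.53 g
L-glutamine: 0.0477% w/v = 0.477 g/L → 0.477 × 0.588 L = 0.280476 g = 280.48 mg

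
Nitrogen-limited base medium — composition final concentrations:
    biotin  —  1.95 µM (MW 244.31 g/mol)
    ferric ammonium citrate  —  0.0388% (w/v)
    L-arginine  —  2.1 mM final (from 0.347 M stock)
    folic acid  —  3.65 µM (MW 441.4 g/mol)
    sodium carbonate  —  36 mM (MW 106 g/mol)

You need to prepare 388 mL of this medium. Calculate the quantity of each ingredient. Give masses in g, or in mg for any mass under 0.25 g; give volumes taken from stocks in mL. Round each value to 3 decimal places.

biotin 0.185 mg; ferric ammonium citrate 150.544 mg; L-arginine 2.348 mL; folic acid 0.625 mg; sodium carbonate 1.481 g

Scale factor relative to 1 L: 0.388.
biotin: 1.95 µmol/L × 244.31 g/mol × 0.388 L ÷ 1000 = 0.185 mg
ferric ammonium citrate: 0.0388% w/v = 0.388 g/L → 0.388 × 0.388 L = 0.150544 g = 150.544 mg
L-arginine: C1V1 = C2V2 → 2.1 mM × 388 mL ÷ 347 mM = 2.348 mL
folic acid: 3.65 µmol/L × 441.4 g/mol × 0.388 L ÷ 1000 = 0.625 mg
sodium carbonate: 36 mmol/L × 106 g/mol × 0.388 L ÷ 1000 = 1.481 g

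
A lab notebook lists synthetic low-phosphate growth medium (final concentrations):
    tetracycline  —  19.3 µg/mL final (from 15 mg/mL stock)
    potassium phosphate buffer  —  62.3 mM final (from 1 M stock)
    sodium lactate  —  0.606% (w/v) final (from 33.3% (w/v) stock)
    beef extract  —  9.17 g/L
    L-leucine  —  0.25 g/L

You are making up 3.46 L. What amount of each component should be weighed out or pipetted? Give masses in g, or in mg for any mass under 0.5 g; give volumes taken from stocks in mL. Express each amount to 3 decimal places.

tetracycline 4.452 mL; potassium phosphate buffer 215.558 mL; sodium lactate 62.966 mL; beef extract 31.728 g; L-leucine 0.865 g

Scale factor relative to 1 L: 3.46.
tetracycline: dilute stock: 19.3 µg/mL × 3460 mL ÷ 15000 µg/mL = 4.452 mL
potassium phosphate buffer: V = C2·V2/C1 = 62.3 mM × 3460 mL ÷ 1000 mM = 215.558 mL
sodium lactate: V = C2·V2/C1 = 0.606% ÷ 33.3% × 3460 mL = 62.966 mL
beef extract: 9.17 g/L × 3.46 L = 31.728 g
L-leucine: 0.25 g/L × 3.46 L = 0.865 g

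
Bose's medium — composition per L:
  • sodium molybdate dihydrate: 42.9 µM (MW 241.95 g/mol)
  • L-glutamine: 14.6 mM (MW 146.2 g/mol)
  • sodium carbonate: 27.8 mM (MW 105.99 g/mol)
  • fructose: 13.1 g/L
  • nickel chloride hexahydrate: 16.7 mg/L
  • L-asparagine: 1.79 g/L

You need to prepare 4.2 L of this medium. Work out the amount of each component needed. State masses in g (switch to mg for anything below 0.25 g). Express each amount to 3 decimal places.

sodium molybdate dihydrate 43.595 mg; L-glutamine 8.965 g; sodium carbonate 12.375 g; fructose 55.020 g; nickel chloride hexahydrate 70.140 mg; L-asparagine 7.518 g

Scale factor relative to 1 L: 4.2.
sodium molybdate dihydrate: 42.9 µmol/L × 241.95 g/mol × 4.2 L ÷ 1000 = 43.595 mg
L-glutamine: 14.6 mmol/L × 146.2 g/mol × 4.2 L ÷ 1000 = 8.965 g
sodium carbonate: 27.8 mmol/L × 105.99 g/mol × 4.2 L ÷ 1000 = 12.375 g
fructose: 13.1 g/L × 4.2 L = 55.020 g
nickel chloride hexahydrate: 16.7 mg/L × 4.2 L = 70.140 mg
L-asparagine: 1.79 g/L × 4.2 L = 7.518 g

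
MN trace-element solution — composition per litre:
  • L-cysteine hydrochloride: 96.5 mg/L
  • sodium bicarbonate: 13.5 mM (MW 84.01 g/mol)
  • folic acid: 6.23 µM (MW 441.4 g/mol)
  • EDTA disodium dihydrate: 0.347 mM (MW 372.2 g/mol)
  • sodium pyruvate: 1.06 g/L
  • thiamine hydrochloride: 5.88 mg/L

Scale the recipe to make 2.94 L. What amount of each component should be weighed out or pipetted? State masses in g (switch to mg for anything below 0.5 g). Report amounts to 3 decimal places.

Scale factor relative to 1 L: 2.94.
L-cysteine hydrochloride: 96.5 mg/L × 2.94 L = 283.710 mg
sodium bicarbonate: 13.5 mmol/L × 84.01 g/mol × 2.94 L ÷ 1000 = 3.334 g
folic acid: 6.23 µmol/L × 441.4 g/mol × 2.94 L ÷ 1000 = 8.085 mg
EDTA disodium dihydrate: 0.347 mmol/L × 372.2 mg/mmol × 2.94 L = 379.711 mg
sodium pyruvate: 1.06 g/L × 2.94 L = 3.116 g
thiamine hydrochloride: 5.88 mg/L × 2.94 L = 17.287 mg

L-cysteine hydrochloride 283.710 mg; sodium bicarbonate 3.334 g; folic acid 8.085 mg; EDTA disodium dihydrate 379.711 mg; sodium pyruvate 3.116 g; thiamine hydrochloride 17.287 mg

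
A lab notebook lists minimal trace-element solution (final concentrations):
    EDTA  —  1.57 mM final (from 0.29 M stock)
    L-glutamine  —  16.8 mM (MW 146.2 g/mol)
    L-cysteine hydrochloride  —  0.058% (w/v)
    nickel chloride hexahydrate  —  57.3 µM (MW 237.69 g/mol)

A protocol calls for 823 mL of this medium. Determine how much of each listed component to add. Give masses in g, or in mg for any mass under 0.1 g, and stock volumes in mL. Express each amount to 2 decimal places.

EDTA 4.46 mL; L-glutamine 2.02 g; L-cysteine hydrochloride 0.48 g; nickel chloride hexahydrate 11.21 mg

Target volume = 823 mL = 0.823 L.
EDTA: C1V1 = C2V2 → 1.57 mM × 823 mL ÷ 290 mM = 4.46 mL
L-glutamine: 16.8 mmol/L × 146.2 g/mol × 0.823 L ÷ 1000 = 2.02 g
L-cysteine hydrochloride: 0.058 g per 100 mL × 823 mL ÷ 100 = 0.48 g
nickel chloride hexahydrate: 57.3 µmol/L × 237.69 g/mol × 0.823 L ÷ 1000 = 11.21 mg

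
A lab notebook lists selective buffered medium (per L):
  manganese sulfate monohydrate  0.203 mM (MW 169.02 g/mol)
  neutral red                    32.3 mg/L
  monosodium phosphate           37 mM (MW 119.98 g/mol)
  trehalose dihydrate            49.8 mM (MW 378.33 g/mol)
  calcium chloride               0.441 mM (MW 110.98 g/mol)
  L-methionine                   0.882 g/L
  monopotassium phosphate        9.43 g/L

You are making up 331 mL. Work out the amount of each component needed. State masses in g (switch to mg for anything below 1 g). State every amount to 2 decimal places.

Target volume = 331 mL = 0.331 L.
manganese sulfate monohydrate: 0.203 mmol/L × 169.02 mg/mmol × 0.331 L = 11.36 mg
neutral red: 32.3 mg/L × 0.331 L = 10.69 mg
monosodium phosphate: 37 mmol/L × 119.98 g/mol × 0.331 L ÷ 1000 = 1.47 g
trehalose dihydrate: 49.8 mmol/L × 378.33 g/mol × 0.331 L ÷ 1000 = 6.24 g
calcium chloride: 0.441 mmol/L × 110.98 mg/mmol × 0.331 L = 16.20 mg
L-methionine: 0.882 g/L × 0.331 L = 0.291942 g = 291.94 mg
monopotassium phosphate: 9.43 g/L × 0.331 L = 3.12 g

manganese sulfate monohydrate 11.36 mg; neutral red 10.69 mg; monosodium phosphate 1.47 g; trehalose dihydrate 6.24 g; calcium chloride 16.20 mg; L-methionine 291.94 mg; monopotassium phosphate 3.12 g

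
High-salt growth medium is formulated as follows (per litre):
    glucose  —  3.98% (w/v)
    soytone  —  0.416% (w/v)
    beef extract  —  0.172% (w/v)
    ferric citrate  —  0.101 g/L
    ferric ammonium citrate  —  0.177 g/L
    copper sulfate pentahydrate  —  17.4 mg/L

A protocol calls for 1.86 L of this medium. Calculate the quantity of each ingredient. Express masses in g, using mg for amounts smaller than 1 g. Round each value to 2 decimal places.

glucose 74.03 g; soytone 7.74 g; beef extract 3.20 g; ferric citrate 187.86 mg; ferric ammonium citrate 329.22 mg; copper sulfate pentahydrate 32.36 mg

Scale factor relative to 1 L: 1.86.
glucose: 3.98 g per 100 mL × 1860 mL ÷ 100 = 74.03 g
soytone: 0.416 g per 100 mL × 1860 mL ÷ 100 = 7.74 g
beef extract: 0.172% w/v = 1.72 g/L → 1.72 × 1.86 L = 3.20 g
ferric citrate: 0.101 g/L × 1.86 L = 0.18786 g = 187.86 mg
ferric ammonium citrate: 0.177 g/L × 1.86 L = 0.32922 g = 329.22 mg
copper sulfate pentahydrate: 17.4 mg/L × 1.86 L = 32.36 mg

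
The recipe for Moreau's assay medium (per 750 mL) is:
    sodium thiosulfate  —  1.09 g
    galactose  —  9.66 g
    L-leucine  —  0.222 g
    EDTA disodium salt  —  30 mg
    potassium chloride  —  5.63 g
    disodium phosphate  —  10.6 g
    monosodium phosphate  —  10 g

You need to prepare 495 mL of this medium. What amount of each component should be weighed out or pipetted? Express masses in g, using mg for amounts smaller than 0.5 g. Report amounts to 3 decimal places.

sodium thiosulfate 0.719 g; galactose 6.376 g; L-leucine 146.520 mg; EDTA disodium salt 19.800 mg; potassium chloride 3.716 g; disodium phosphate 6.996 g; monosodium phosphate 6.600 g

Ratio of target to recipe volume: 495 / 750 = 0.66.
sodium thiosulfate: 1.09 g × (495 mL / 750 mL) = 0.719 g
galactose: 9.66 g × (495 mL / 750 mL) = 6.376 g
L-leucine: 0.222 g × (495 mL / 750 mL) = 0.14652 g = 146.520 mg
EDTA disodium salt: 30 mg × (495 mL / 750 mL) = 19.800 mg
potassium chloride: 5.63 g × (495 mL / 750 mL) = 3.716 g
disodium phosphate: 10.6 g × (495 mL / 750 mL) = 6.996 g
monosodium phosphate: 10 g × (495 mL / 750 mL) = 6.600 g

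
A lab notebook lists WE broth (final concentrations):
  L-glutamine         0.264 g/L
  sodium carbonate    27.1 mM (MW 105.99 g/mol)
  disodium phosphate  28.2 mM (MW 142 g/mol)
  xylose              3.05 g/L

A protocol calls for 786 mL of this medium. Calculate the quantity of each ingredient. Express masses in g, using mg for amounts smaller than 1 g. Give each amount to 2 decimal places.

Working volume: 786 mL = 0.786 L.
L-glutamine: 0.264 g/L × 0.786 L = 0.207504 g = 207.50 mg
sodium carbonate: 27.1 mmol/L × 105.99 g/mol × 0.786 L ÷ 1000 = 2.26 g
disodium phosphate: 28.2 mmol/L × 142 g/mol × 0.786 L ÷ 1000 = 3.15 g
xylose: 3.05 g/L × 0.786 L = 2.40 g

L-glutamine 207.50 mg; sodium carbonate 2.26 g; disodium phosphate 3.15 g; xylose 2.40 g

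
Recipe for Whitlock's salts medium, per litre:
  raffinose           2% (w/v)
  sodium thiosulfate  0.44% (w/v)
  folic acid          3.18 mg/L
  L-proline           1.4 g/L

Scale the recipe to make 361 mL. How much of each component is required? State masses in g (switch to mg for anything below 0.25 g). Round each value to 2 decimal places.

raffinose 7.22 g; sodium thiosulfate 1.59 g; folic acid 1.15 mg; L-proline 0.51 g

Scale factor relative to 1 L: 0.361.
raffinose: 2% w/v = 20 g/L → 20 × 0.361 L = 7.22 g
sodium thiosulfate: 0.44 g per 100 mL × 361 mL ÷ 100 = 1.59 g
folic acid: 3.18 mg/L × 0.361 L = 1.15 mg
L-proline: 1.4 g/L × 0.361 L = 0.51 g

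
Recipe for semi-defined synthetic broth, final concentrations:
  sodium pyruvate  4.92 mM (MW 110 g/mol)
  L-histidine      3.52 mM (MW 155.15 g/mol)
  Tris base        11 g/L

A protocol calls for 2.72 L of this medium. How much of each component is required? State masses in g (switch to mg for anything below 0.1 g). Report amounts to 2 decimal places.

sodium pyruvate 1.47 g; L-histidine 1.49 g; Tris base 29.92 g

Scale factor relative to 1 L: 2.72.
sodium pyruvate: 4.92 mmol/L × 110 g/mol × 2.72 L ÷ 1000 = 1.47 g
L-histidine: 3.52 mmol/L × 155.15 g/mol × 2.72 L ÷ 1000 = 1.49 g
Tris base: 11 g/L × 2.72 L = 29.92 g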